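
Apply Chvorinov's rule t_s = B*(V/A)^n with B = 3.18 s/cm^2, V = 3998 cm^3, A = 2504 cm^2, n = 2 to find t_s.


Formula: t_s = B * (V/A)^n  (Chvorinov's rule, n=2)
Modulus M = V/A = 3998/2504 = 1.596645 cm
M^2 = 1.596645^2 = 2.549275 cm^2
t_s = 3.18 * 2.549275 = 8.1067 s

Final answer: 8.1067 s


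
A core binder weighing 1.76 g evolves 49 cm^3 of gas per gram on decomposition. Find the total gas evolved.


Formula: V_gas = W_binder * gas_evolution_rate
V = 1.76 g * 49 cm^3/g = 86.2400 cm^3

Answer: 86.2400 cm^3


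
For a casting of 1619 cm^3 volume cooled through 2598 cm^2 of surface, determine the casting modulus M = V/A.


Formula: Casting Modulus M = V / A
M = 1619 cm^3 / 2598 cm^2 = 0.6232 cm

Answer: 0.6232 cm


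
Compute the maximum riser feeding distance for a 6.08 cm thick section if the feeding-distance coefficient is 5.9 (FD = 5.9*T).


Formula: FD = 5.9 * T  (riser feeding-distance rule)
FD = 5.9 * 6.08 cm = 35.8720 cm


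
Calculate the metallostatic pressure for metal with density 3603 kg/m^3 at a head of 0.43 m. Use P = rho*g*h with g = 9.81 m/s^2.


Formula: P = rho * g * h
rho * g = 3603 * 9.81 = 35345.43 N/m^3
P = 35345.43 * 0.43 = 15198.5349 Pa

Answer: 15198.5349 Pa


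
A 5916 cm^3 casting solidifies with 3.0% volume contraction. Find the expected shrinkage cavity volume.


Formula: V_shrink = V_casting * shrinkage_pct / 100
V_shrink = 5916 cm^3 * 3.0 / 100 = 177.4800 cm^3

177.4800 cm^3


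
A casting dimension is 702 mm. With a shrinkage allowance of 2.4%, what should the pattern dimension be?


Formula: L_pattern = L_casting * (1 + shrinkage_rate/100)
Shrinkage factor = 1 + 2.4/100 = 1.024
L_pattern = 702 mm * 1.024 = 718.8480 mm

718.8480 mm


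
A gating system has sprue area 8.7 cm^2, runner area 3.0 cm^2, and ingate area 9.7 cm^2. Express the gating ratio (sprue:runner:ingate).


Sprue:Runner:Ingate = 1 : 3.0/8.7 : 9.7/8.7 = 1:0.34:1.11

1:0.34:1.11


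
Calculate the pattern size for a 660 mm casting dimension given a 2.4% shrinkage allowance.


Formula: L_pattern = L_casting * (1 + shrinkage_rate/100)
Shrinkage factor = 1 + 2.4/100 = 1.024
L_pattern = 660 mm * 1.024 = 675.8400 mm

675.8400 mm


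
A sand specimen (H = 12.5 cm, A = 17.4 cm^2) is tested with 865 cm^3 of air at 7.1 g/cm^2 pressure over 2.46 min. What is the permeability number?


Formula: Permeability Number P = (V * H) / (p * A * t)
Numerator: V * H = 865 * 12.5 = 10812.5
Denominator: p * A * t = 7.1 * 17.4 * 2.46 = 303.9084
P = 10812.5 / 303.9084 = 35.5782

Answer: 35.5782


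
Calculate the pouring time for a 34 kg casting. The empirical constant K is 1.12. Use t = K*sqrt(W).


Formula: t = K * sqrt(W)
sqrt(W) = sqrt(34) = 5.83095
t = 1.12 * 5.83095 = 6.5307 s

6.5307 s


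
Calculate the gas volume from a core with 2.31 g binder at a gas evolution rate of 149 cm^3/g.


Formula: V_gas = W_binder * gas_evolution_rate
V = 2.31 g * 149 cm^3/g = 344.1900 cm^3

344.1900 cm^3


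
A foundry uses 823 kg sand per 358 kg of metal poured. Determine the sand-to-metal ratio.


Formula: Sand-to-Metal Ratio = W_sand / W_metal
Ratio = 823 kg / 358 kg = 2.2989


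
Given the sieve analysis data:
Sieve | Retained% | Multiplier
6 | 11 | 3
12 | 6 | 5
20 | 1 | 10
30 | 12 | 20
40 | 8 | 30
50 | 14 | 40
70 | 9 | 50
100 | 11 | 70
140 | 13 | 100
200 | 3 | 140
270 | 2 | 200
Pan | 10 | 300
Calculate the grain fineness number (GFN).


Formula: GFN = sum(pct * multiplier) / sum(pct)
sum(pct * multiplier) = 7453
sum(pct) = 100
GFN = 7453 / 100 = 74.53

74.53


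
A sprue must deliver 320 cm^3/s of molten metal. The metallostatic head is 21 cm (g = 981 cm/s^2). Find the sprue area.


Formula: v = sqrt(2*g*h), A = Q/v
Velocity: v = sqrt(2 * 981 * 21) = sqrt(41202) = 202.9828 cm/s
Sprue area: A = Q / v = 320 / 202.9828 = 1.5765 cm^2

Final answer: 1.5765 cm^2


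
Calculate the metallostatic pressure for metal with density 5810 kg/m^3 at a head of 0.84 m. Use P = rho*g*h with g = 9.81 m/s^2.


Formula: P = rho * g * h
rho * g = 5810 * 9.81 = 56996.1 N/m^3
P = 56996.1 * 0.84 = 47876.7240 Pa

Final answer: 47876.7240 Pa


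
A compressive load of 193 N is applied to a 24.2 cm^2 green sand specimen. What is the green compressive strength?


Formula: Compressive Strength = Force / Area
Strength = 193 N / 24.2 cm^2 = 7.9752 N/cm^2


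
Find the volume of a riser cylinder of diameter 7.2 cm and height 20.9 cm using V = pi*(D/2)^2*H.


Formula: V = pi * (D/2)^2 * H  (cylinder volume)
Radius = D/2 = 7.2/2 = 3.6 cm
V = pi * 3.6^2 * 20.9 = 850.9444 cm^3

Final answer: 850.9444 cm^3


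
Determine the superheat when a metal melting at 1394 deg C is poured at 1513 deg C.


Formula: Superheat = T_pour - T_melt
Superheat = 1513 - 1394 = 119 deg C


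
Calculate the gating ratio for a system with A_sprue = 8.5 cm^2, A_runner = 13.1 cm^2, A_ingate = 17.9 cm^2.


Sprue:Runner:Ingate = 1 : 13.1/8.5 : 17.9/8.5 = 1:1.54:2.11

Answer: 1:1.54:2.11


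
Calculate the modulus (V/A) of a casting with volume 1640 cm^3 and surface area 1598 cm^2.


Formula: Casting Modulus M = V / A
M = 1640 cm^3 / 1598 cm^2 = 1.0263 cm


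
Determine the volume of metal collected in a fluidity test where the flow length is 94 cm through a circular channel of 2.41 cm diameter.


Formula: V = pi * (d/2)^2 * L  (cylinder volume)
Radius = 2.41/2 = 1.205 cm
V = pi * 1.205^2 * 94 = 428.7971 cm^3

Answer: 428.7971 cm^3


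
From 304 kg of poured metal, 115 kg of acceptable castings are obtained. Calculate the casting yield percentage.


Formula: Casting Yield = (W_good / W_total) * 100
Yield = (115 kg / 304 kg) * 100 = 37.8289%

37.8289%


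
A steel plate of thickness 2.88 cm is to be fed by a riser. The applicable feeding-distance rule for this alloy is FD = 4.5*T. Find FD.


Formula: FD = 4.5 * T  (riser feeding-distance rule)
FD = 4.5 * 2.88 cm = 12.9600 cm

Final answer: 12.9600 cm


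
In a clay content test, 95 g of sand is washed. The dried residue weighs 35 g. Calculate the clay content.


Formula: Clay% = (W_total - W_washed) / W_total * 100
Clay mass = 95 - 35 = 60 g
Clay% = 60 / 95 * 100 = 63.1579%

63.1579%


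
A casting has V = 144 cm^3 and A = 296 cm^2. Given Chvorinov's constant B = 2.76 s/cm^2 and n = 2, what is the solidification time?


Formula: t_s = B * (V/A)^n  (Chvorinov's rule, n=2)
Modulus M = V/A = 144/296 = 0.486486 cm
M^2 = 0.486486^2 = 0.236669 cm^2
t_s = 2.76 * 0.236669 = 0.6532 s

Answer: 0.6532 s


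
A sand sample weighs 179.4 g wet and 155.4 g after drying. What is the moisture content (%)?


Formula: MC = (W_wet - W_dry) / W_wet * 100
Water mass = 179.4 - 155.4 = 24.0 g
MC = 24.0 / 179.4 * 100 = 13.3779%

13.3779%


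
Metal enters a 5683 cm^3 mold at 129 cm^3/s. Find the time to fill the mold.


Formula: t_fill = V_mold / Q_flow
t = 5683 cm^3 / 129 cm^3/s = 44.0543 s


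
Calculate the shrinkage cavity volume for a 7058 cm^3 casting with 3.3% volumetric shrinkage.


Formula: V_shrink = V_casting * shrinkage_pct / 100
V_shrink = 7058 cm^3 * 3.3 / 100 = 232.9140 cm^3

Final answer: 232.9140 cm^3


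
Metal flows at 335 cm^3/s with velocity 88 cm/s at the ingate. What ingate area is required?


Formula: A_ingate = Q / v  (continuity equation)
A = 335 cm^3/s / 88 cm/s = 3.8068 cm^2

Final answer: 3.8068 cm^2


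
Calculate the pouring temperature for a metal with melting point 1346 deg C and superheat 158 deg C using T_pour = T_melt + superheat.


Formula: T_pour = T_melt + Superheat
T_pour = 1346 + 158 = 1504 deg C

Answer: 1504 deg C


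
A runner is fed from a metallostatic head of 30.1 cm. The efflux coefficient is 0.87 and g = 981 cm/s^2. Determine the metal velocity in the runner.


Formula: v = Cd * sqrt(2 * g * h)  (Torricelli with discharge coefficient)
2*g*h = 2 * 981 * 30.1 = 59056.2 cm^2/s^2
sqrt(59056.2) = 243.01481 cm/s
v = 0.87 * 243.01481 = 211.4229 cm/s

Answer: 211.4229 cm/s


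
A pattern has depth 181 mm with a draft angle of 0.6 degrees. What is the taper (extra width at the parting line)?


Formula: taper = depth * tan(draft_angle)
tan(0.6 deg) = 0.0104724
taper = 181 mm * 0.0104724 = 1.8955 mm


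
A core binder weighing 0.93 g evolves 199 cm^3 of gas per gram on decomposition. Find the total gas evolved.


Formula: V_gas = W_binder * gas_evolution_rate
V = 0.93 g * 199 cm^3/g = 185.0700 cm^3


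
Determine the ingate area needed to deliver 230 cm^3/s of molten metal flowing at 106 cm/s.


Formula: A_ingate = Q / v  (continuity equation)
A = 230 cm^3/s / 106 cm/s = 2.1698 cm^2


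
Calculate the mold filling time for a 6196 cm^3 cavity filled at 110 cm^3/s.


Formula: t_fill = V_mold / Q_flow
t = 6196 cm^3 / 110 cm^3/s = 56.3273 s


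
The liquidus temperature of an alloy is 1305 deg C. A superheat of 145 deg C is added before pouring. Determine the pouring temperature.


Formula: T_pour = T_melt + Superheat
T_pour = 1305 + 145 = 1450 deg C

Answer: 1450 deg C


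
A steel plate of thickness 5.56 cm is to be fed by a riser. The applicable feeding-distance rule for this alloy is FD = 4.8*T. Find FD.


Formula: FD = 4.8 * T  (riser feeding-distance rule)
FD = 4.8 * 5.56 cm = 26.6880 cm

Answer: 26.6880 cm


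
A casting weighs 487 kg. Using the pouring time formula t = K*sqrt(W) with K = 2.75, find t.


Formula: t = K * sqrt(W)
sqrt(W) = sqrt(487) = 22.06808
t = 2.75 * 22.06808 = 60.6872 s


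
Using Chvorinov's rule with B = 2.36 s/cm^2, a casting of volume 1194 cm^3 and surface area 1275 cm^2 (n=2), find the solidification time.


Formula: t_s = B * (V/A)^n  (Chvorinov's rule, n=2)
Modulus M = V/A = 1194/1275 = 0.936471 cm
M^2 = 0.936471^2 = 0.876978 cm^2
t_s = 2.36 * 0.876978 = 2.0697 s


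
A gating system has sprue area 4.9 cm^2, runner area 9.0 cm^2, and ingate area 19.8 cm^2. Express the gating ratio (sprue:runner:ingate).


Sprue:Runner:Ingate = 1 : 9.0/4.9 : 19.8/4.9 = 1:1.84:4.04

1:1.84:4.04


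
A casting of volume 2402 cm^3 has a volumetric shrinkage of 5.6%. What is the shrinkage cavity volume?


Formula: V_shrink = V_casting * shrinkage_pct / 100
V_shrink = 2402 cm^3 * 5.6 / 100 = 134.5120 cm^3

134.5120 cm^3


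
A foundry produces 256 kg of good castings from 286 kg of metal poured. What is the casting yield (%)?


Formula: Casting Yield = (W_good / W_total) * 100
Yield = (256 kg / 286 kg) * 100 = 89.5105%

Final answer: 89.5105%


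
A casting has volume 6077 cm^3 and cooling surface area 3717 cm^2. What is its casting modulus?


Formula: Casting Modulus M = V / A
M = 6077 cm^3 / 3717 cm^2 = 1.6349 cm

1.6349 cm


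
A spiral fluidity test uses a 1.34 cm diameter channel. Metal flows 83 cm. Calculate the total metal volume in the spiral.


Formula: V = pi * (d/2)^2 * L  (cylinder volume)
Radius = 1.34/2 = 0.67 cm
V = pi * 0.67^2 * 83 = 117.0517 cm^3

117.0517 cm^3


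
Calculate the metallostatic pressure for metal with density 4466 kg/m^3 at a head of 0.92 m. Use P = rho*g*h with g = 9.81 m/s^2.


Formula: P = rho * g * h
rho * g = 4466 * 9.81 = 43811.46 N/m^3
P = 43811.46 * 0.92 = 40306.5432 Pa

40306.5432 Pa


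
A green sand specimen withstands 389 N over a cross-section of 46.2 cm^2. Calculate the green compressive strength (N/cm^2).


Formula: Compressive Strength = Force / Area
Strength = 389 N / 46.2 cm^2 = 8.4199 N/cm^2


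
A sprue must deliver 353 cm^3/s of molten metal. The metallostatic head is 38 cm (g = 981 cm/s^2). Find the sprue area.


Formula: v = sqrt(2*g*h), A = Q/v
Velocity: v = sqrt(2 * 981 * 38) = sqrt(74556) = 273.0494 cm/s
Sprue area: A = Q / v = 353 / 273.0494 = 1.2928 cm^2

Answer: 1.2928 cm^2


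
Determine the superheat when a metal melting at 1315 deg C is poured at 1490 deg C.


Formula: Superheat = T_pour - T_melt
Superheat = 1490 - 1315 = 175 deg C

Answer: 175 deg C


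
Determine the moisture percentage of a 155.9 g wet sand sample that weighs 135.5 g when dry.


Formula: MC = (W_wet - W_dry) / W_wet * 100
Water mass = 155.9 - 135.5 = 20.4 g
MC = 20.4 / 155.9 * 100 = 13.0853%

Answer: 13.0853%


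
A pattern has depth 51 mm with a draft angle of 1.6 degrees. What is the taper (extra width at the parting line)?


Formula: taper = depth * tan(draft_angle)
tan(1.6 deg) = 0.0279325
taper = 51 mm * 0.0279325 = 1.4246 mm

Final answer: 1.4246 mm


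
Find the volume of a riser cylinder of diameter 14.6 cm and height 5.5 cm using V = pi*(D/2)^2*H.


Formula: V = pi * (D/2)^2 * H  (cylinder volume)
Radius = D/2 = 14.6/2 = 7.3 cm
V = pi * 7.3^2 * 5.5 = 920.7851 cm^3

Answer: 920.7851 cm^3


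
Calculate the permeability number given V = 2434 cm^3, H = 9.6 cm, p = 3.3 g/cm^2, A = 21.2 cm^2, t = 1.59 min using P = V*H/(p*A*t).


Formula: Permeability Number P = (V * H) / (p * A * t)
Numerator: V * H = 2434 * 9.6 = 23366.4
Denominator: p * A * t = 3.3 * 21.2 * 1.59 = 111.2364
P = 23366.4 / 111.2364 = 210.0607

Answer: 210.0607


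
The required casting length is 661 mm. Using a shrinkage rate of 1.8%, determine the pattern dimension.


Formula: L_pattern = L_casting * (1 + shrinkage_rate/100)
Shrinkage factor = 1 + 1.8/100 = 1.018
L_pattern = 661 mm * 1.018 = 672.8980 mm

Answer: 672.8980 mm


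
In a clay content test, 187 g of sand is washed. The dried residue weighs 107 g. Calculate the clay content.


Formula: Clay% = (W_total - W_washed) / W_total * 100
Clay mass = 187 - 107 = 80 g
Clay% = 80 / 187 * 100 = 42.7807%

42.7807%


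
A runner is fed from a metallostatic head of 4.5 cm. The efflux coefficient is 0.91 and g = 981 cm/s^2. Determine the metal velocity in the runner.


Formula: v = Cd * sqrt(2 * g * h)  (Torricelli with discharge coefficient)
2*g*h = 2 * 981 * 4.5 = 8829.0 cm^2/s^2
sqrt(8829.0) = 93.96276 cm/s
v = 0.91 * 93.96276 = 85.5061 cm/s

Answer: 85.5061 cm/s


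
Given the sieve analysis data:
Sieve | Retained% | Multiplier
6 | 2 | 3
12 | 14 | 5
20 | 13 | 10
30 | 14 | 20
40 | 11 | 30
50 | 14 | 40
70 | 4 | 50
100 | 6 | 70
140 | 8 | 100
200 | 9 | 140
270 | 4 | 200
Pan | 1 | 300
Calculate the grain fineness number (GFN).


Formula: GFN = sum(pct * multiplier) / sum(pct)
sum(pct * multiplier) = 5156
sum(pct) = 100
GFN = 5156 / 100 = 51.56

51.56


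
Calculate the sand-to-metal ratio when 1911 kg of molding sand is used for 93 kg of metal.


Formula: Sand-to-Metal Ratio = W_sand / W_metal
Ratio = 1911 kg / 93 kg = 20.5484


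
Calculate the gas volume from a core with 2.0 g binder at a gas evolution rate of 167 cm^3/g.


Formula: V_gas = W_binder * gas_evolution_rate
V = 2.0 g * 167 cm^3/g = 334.0000 cm^3

Answer: 334.0000 cm^3


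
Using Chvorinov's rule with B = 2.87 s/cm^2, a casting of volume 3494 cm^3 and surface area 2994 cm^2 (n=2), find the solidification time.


Formula: t_s = B * (V/A)^n  (Chvorinov's rule, n=2)
Modulus M = V/A = 3494/2994 = 1.167001 cm
M^2 = 1.167001^2 = 1.361891 cm^2
t_s = 2.87 * 1.361891 = 3.9086 s

Answer: 3.9086 s


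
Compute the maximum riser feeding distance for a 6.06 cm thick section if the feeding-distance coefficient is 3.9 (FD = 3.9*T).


Formula: FD = 3.9 * T  (riser feeding-distance rule)
FD = 3.9 * 6.06 cm = 23.6340 cm

Final answer: 23.6340 cm


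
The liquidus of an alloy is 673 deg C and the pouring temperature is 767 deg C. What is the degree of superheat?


Formula: Superheat = T_pour - T_melt
Superheat = 767 - 673 = 94 deg C

Answer: 94 deg C


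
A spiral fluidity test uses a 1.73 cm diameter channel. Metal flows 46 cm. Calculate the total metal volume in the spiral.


Formula: V = pi * (d/2)^2 * L  (cylinder volume)
Radius = 1.73/2 = 0.865 cm
V = pi * 0.865^2 * 46 = 108.1284 cm^3


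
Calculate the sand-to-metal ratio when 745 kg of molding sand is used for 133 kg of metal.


Formula: Sand-to-Metal Ratio = W_sand / W_metal
Ratio = 745 kg / 133 kg = 5.6015

Final answer: 5.6015


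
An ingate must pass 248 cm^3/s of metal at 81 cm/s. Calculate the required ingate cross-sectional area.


Formula: A_ingate = Q / v  (continuity equation)
A = 248 cm^3/s / 81 cm/s = 3.0617 cm^2

Final answer: 3.0617 cm^2


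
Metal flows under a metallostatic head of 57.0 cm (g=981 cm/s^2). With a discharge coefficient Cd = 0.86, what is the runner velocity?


Formula: v = Cd * sqrt(2 * g * h)  (Torricelli with discharge coefficient)
2*g*h = 2 * 981 * 57.0 = 111834.0 cm^2/s^2
sqrt(111834.0) = 334.41591 cm/s
v = 0.86 * 334.41591 = 287.5977 cm/s

287.5977 cm/s


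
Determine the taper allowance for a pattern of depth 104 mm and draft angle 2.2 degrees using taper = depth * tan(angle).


Formula: taper = depth * tan(draft_angle)
tan(2.2 deg) = 0.0384161
taper = 104 mm * 0.0384161 = 3.9953 mm


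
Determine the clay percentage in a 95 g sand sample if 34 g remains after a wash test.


Formula: Clay% = (W_total - W_washed) / W_total * 100
Clay mass = 95 - 34 = 61 g
Clay% = 61 / 95 * 100 = 64.2105%

Final answer: 64.2105%


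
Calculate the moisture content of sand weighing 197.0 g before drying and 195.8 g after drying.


Formula: MC = (W_wet - W_dry) / W_wet * 100
Water mass = 197.0 - 195.8 = 1.2 g
MC = 1.2 / 197.0 * 100 = 0.6091%

0.6091%


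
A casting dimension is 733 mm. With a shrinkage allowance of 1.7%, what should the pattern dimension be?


Formula: L_pattern = L_casting * (1 + shrinkage_rate/100)
Shrinkage factor = 1 + 1.7/100 = 1.017
L_pattern = 733 mm * 1.017 = 745.4610 mm

Final answer: 745.4610 mm


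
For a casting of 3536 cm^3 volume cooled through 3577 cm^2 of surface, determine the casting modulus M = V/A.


Formula: Casting Modulus M = V / A
M = 3536 cm^3 / 3577 cm^2 = 0.9885 cm

0.9885 cm


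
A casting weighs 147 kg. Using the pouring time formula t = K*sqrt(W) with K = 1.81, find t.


Formula: t = K * sqrt(W)
sqrt(W) = sqrt(147) = 12.12436
t = 1.81 * 12.12436 = 21.9451 s

21.9451 s


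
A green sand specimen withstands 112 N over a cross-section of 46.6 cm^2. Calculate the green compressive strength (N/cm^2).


Formula: Compressive Strength = Force / Area
Strength = 112 N / 46.6 cm^2 = 2.4034 N/cm^2

Answer: 2.4034 N/cm^2


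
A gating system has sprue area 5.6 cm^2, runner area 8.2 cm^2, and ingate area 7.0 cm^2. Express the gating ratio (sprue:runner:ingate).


Sprue:Runner:Ingate = 1 : 8.2/5.6 : 7.0/5.6 = 1:1.46:1.25


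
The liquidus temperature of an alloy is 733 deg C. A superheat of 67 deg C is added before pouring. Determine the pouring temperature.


Formula: T_pour = T_melt + Superheat
T_pour = 733 + 67 = 800 deg C

800 deg C


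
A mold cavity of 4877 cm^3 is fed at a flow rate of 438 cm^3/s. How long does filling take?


Formula: t_fill = V_mold / Q_flow
t = 4877 cm^3 / 438 cm^3/s = 11.1347 s

Answer: 11.1347 s


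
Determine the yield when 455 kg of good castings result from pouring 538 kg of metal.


Formula: Casting Yield = (W_good / W_total) * 100
Yield = (455 kg / 538 kg) * 100 = 84.5725%

84.5725%


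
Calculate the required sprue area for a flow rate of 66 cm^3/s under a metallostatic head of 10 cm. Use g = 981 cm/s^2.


Formula: v = sqrt(2*g*h), A = Q/v
Velocity: v = sqrt(2 * 981 * 10) = sqrt(19620) = 140.0714 cm/s
Sprue area: A = Q / v = 66 / 140.0714 = 0.4712 cm^2

Answer: 0.4712 cm^2


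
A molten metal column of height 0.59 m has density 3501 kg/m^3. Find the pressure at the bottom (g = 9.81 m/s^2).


Formula: P = rho * g * h
rho * g = 3501 * 9.81 = 34344.81 N/m^3
P = 34344.81 * 0.59 = 20263.4379 Pa

20263.4379 Pa


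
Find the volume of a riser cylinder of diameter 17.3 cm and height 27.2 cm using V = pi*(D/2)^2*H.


Formula: V = pi * (D/2)^2 * H  (cylinder volume)
Radius = D/2 = 17.3/2 = 8.65 cm
V = pi * 8.65^2 * 27.2 = 6393.6814 cm^3

Answer: 6393.6814 cm^3


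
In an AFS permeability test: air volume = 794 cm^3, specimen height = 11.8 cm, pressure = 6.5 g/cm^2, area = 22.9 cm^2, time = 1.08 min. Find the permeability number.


Formula: Permeability Number P = (V * H) / (p * A * t)
Numerator: V * H = 794 * 11.8 = 9369.2
Denominator: p * A * t = 6.5 * 22.9 * 1.08 = 160.758
P = 9369.2 / 160.758 = 58.2814

Final answer: 58.2814


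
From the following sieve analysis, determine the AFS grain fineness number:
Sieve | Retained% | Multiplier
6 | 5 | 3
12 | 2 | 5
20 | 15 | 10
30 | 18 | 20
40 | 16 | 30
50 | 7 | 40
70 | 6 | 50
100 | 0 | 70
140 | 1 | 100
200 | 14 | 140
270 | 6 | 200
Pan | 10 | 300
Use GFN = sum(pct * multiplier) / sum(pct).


Formula: GFN = sum(pct * multiplier) / sum(pct)
sum(pct * multiplier) = 7855
sum(pct) = 100
GFN = 7855 / 100 = 78.55

78.55


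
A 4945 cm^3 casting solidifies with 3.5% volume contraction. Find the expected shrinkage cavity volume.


Formula: V_shrink = V_casting * shrinkage_pct / 100
V_shrink = 4945 cm^3 * 3.5 / 100 = 173.0750 cm^3

173.0750 cm^3


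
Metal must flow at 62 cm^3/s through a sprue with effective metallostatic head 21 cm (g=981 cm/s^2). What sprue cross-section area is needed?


Formula: v = sqrt(2*g*h), A = Q/v
Velocity: v = sqrt(2 * 981 * 21) = sqrt(41202) = 202.9828 cm/s
Sprue area: A = Q / v = 62 / 202.9828 = 0.3054 cm^2

Answer: 0.3054 cm^2


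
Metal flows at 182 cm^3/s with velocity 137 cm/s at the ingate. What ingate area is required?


Formula: A_ingate = Q / v  (continuity equation)
A = 182 cm^3/s / 137 cm/s = 1.3285 cm^2

Answer: 1.3285 cm^2


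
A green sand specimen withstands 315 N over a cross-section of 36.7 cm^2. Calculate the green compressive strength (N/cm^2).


Formula: Compressive Strength = Force / Area
Strength = 315 N / 36.7 cm^2 = 8.5831 N/cm^2

Answer: 8.5831 N/cm^2


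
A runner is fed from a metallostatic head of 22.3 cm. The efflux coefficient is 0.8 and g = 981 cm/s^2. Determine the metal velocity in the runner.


Formula: v = Cd * sqrt(2 * g * h)  (Torricelli with discharge coefficient)
2*g*h = 2 * 981 * 22.3 = 43752.6 cm^2/s^2
sqrt(43752.6) = 209.17122 cm/s
v = 0.8 * 209.17122 = 167.3370 cm/s


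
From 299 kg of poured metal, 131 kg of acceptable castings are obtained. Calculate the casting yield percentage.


Formula: Casting Yield = (W_good / W_total) * 100
Yield = (131 kg / 299 kg) * 100 = 43.8127%

43.8127%


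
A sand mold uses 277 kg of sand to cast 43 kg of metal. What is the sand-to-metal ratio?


Formula: Sand-to-Metal Ratio = W_sand / W_metal
Ratio = 277 kg / 43 kg = 6.4419

6.4419


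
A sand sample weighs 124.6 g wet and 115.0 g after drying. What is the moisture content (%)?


Formula: MC = (W_wet - W_dry) / W_wet * 100
Water mass = 124.6 - 115.0 = 9.6 g
MC = 9.6 / 124.6 * 100 = 7.7047%

Final answer: 7.7047%


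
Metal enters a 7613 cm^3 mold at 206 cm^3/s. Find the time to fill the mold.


Formula: t_fill = V_mold / Q_flow
t = 7613 cm^3 / 206 cm^3/s = 36.9563 s

36.9563 s


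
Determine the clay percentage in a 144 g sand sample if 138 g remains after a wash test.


Formula: Clay% = (W_total - W_washed) / W_total * 100
Clay mass = 144 - 138 = 6 g
Clay% = 6 / 144 * 100 = 4.1667%

4.1667%


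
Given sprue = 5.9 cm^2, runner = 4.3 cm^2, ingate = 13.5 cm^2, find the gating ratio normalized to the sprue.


Sprue:Runner:Ingate = 1 : 4.3/5.9 : 13.5/5.9 = 1:0.73:2.29

Final answer: 1:0.73:2.29


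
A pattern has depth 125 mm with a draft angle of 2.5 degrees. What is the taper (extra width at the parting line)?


Formula: taper = depth * tan(draft_angle)
tan(2.5 deg) = 0.0436609
taper = 125 mm * 0.0436609 = 5.4576 mm

Answer: 5.4576 mm


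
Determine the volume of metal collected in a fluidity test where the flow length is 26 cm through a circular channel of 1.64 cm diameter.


Formula: V = pi * (d/2)^2 * L  (cylinder volume)
Radius = 1.64/2 = 0.82 cm
V = pi * 0.82^2 * 26 = 54.9226 cm^3

Final answer: 54.9226 cm^3


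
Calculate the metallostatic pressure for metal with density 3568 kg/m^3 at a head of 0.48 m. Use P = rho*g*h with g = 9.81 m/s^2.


Formula: P = rho * g * h
rho * g = 3568 * 9.81 = 35002.08 N/m^3
P = 35002.08 * 0.48 = 16800.9984 Pa

Final answer: 16800.9984 Pa


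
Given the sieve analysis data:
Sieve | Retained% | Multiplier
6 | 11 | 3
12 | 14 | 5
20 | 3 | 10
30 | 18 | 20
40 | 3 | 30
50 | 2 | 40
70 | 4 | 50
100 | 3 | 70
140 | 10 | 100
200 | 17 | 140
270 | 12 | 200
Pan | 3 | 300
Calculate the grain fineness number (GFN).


Formula: GFN = sum(pct * multiplier) / sum(pct)
sum(pct * multiplier) = 7753
sum(pct) = 100
GFN = 7753 / 100 = 77.53

77.53


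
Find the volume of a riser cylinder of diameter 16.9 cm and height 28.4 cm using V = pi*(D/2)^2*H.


Formula: V = pi * (D/2)^2 * H  (cylinder volume)
Radius = D/2 = 16.9/2 = 8.45 cm
V = pi * 8.45^2 * 28.4 = 6370.6190 cm^3


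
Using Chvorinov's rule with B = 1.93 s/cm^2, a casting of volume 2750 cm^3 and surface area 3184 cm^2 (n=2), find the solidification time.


Formula: t_s = B * (V/A)^n  (Chvorinov's rule, n=2)
Modulus M = V/A = 2750/3184 = 0.863693 cm
M^2 = 0.863693^2 = 0.745966 cm^2
t_s = 1.93 * 0.745966 = 1.4397 s

Answer: 1.4397 s


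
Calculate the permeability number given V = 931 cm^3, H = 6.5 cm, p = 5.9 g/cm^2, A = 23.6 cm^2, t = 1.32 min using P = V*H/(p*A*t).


Formula: Permeability Number P = (V * H) / (p * A * t)
Numerator: V * H = 931 * 6.5 = 6051.5
Denominator: p * A * t = 5.9 * 23.6 * 1.32 = 183.7968
P = 6051.5 / 183.7968 = 32.9249

Answer: 32.9249


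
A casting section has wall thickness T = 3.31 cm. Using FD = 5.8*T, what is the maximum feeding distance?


Formula: FD = 5.8 * T  (riser feeding-distance rule)
FD = 5.8 * 3.31 cm = 19.1980 cm

Answer: 19.1980 cm


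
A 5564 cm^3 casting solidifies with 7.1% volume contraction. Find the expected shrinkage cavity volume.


Formula: V_shrink = V_casting * shrinkage_pct / 100
V_shrink = 5564 cm^3 * 7.1 / 100 = 395.0440 cm^3


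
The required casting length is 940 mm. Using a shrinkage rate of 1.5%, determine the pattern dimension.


Formula: L_pattern = L_casting * (1 + shrinkage_rate/100)
Shrinkage factor = 1 + 1.5/100 = 1.015
L_pattern = 940 mm * 1.015 = 954.1000 mm

Answer: 954.1000 mm


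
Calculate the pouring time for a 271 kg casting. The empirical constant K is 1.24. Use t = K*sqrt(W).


Formula: t = K * sqrt(W)
sqrt(W) = sqrt(271) = 16.46208
t = 1.24 * 16.46208 = 20.4130 s

Answer: 20.4130 s


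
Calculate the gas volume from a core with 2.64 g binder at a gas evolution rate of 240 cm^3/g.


Formula: V_gas = W_binder * gas_evolution_rate
V = 2.64 g * 240 cm^3/g = 633.6000 cm^3

Final answer: 633.6000 cm^3


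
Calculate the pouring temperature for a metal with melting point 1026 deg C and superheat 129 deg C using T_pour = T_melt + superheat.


Formula: T_pour = T_melt + Superheat
T_pour = 1026 + 129 = 1155 deg C

Answer: 1155 deg C


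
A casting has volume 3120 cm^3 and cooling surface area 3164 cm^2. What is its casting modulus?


Formula: Casting Modulus M = V / A
M = 3120 cm^3 / 3164 cm^2 = 0.9861 cm

Final answer: 0.9861 cm


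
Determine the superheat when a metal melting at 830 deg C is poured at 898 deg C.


Formula: Superheat = T_pour - T_melt
Superheat = 898 - 830 = 68 deg C

Final answer: 68 deg C


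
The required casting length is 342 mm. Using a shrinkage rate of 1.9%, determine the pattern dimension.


Formula: L_pattern = L_casting * (1 + shrinkage_rate/100)
Shrinkage factor = 1 + 1.9/100 = 1.019
L_pattern = 342 mm * 1.019 = 348.4980 mm

348.4980 mm


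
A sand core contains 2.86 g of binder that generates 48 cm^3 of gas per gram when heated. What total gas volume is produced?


Formula: V_gas = W_binder * gas_evolution_rate
V = 2.86 g * 48 cm^3/g = 137.2800 cm^3


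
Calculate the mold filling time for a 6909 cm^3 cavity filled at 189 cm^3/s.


Formula: t_fill = V_mold / Q_flow
t = 6909 cm^3 / 189 cm^3/s = 36.5556 s

Answer: 36.5556 s


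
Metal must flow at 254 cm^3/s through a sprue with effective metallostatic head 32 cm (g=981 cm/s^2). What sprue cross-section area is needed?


Formula: v = sqrt(2*g*h), A = Q/v
Velocity: v = sqrt(2 * 981 * 32) = sqrt(62784) = 250.5674 cm/s
Sprue area: A = Q / v = 254 / 250.5674 = 1.0137 cm^2

Final answer: 1.0137 cm^2


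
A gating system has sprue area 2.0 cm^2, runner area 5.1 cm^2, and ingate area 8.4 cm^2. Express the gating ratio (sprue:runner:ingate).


Sprue:Runner:Ingate = 1 : 5.1/2.0 : 8.4/2.0 = 1:2.55:4.20

1:2.55:4.20


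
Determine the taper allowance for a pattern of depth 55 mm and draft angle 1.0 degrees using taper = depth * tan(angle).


Formula: taper = depth * tan(draft_angle)
tan(1.0 deg) = 0.0174551
taper = 55 mm * 0.0174551 = 0.9600 mm

Final answer: 0.9600 mm


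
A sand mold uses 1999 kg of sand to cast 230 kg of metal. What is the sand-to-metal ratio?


Formula: Sand-to-Metal Ratio = W_sand / W_metal
Ratio = 1999 kg / 230 kg = 8.6913

Final answer: 8.6913


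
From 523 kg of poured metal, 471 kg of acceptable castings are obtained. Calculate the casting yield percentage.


Formula: Casting Yield = (W_good / W_total) * 100
Yield = (471 kg / 523 kg) * 100 = 90.0574%

Answer: 90.0574%


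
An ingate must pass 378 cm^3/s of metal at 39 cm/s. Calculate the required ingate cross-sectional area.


Formula: A_ingate = Q / v  (continuity equation)
A = 378 cm^3/s / 39 cm/s = 9.6923 cm^2

Final answer: 9.6923 cm^2


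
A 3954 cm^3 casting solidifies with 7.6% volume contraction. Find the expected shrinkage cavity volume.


Formula: V_shrink = V_casting * shrinkage_pct / 100
V_shrink = 3954 cm^3 * 7.6 / 100 = 300.5040 cm^3

300.5040 cm^3


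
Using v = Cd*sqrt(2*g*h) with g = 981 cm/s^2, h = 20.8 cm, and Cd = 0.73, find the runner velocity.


Formula: v = Cd * sqrt(2 * g * h)  (Torricelli with discharge coefficient)
2*g*h = 2 * 981 * 20.8 = 40809.6 cm^2/s^2
sqrt(40809.6) = 202.01386 cm/s
v = 0.73 * 202.01386 = 147.4701 cm/s

Answer: 147.4701 cm/s


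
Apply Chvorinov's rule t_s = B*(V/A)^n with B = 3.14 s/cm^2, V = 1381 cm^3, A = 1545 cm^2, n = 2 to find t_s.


Formula: t_s = B * (V/A)^n  (Chvorinov's rule, n=2)
Modulus M = V/A = 1381/1545 = 0.893851 cm
M^2 = 0.893851^2 = 0.798970 cm^2
t_s = 3.14 * 0.798970 = 2.5088 s


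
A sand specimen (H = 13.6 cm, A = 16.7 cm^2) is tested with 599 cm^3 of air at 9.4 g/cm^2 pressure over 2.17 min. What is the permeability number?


Formula: Permeability Number P = (V * H) / (p * A * t)
Numerator: V * H = 599 * 13.6 = 8146.4
Denominator: p * A * t = 9.4 * 16.7 * 2.17 = 340.6466
P = 8146.4 / 340.6466 = 23.9145

23.9145


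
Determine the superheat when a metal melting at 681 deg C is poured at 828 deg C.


Formula: Superheat = T_pour - T_melt
Superheat = 828 - 681 = 147 deg C

Final answer: 147 deg C


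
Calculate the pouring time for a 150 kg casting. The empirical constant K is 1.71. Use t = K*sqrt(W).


Formula: t = K * sqrt(W)
sqrt(W) = sqrt(150) = 12.24745
t = 1.71 * 12.24745 = 20.9431 s

Answer: 20.9431 s


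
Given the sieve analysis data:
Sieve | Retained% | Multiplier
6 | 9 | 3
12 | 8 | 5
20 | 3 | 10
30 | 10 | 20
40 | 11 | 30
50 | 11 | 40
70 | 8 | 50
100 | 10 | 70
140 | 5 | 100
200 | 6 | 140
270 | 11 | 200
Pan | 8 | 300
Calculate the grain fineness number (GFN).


Formula: GFN = sum(pct * multiplier) / sum(pct)
sum(pct * multiplier) = 8107
sum(pct) = 100
GFN = 8107 / 100 = 81.07

81.07


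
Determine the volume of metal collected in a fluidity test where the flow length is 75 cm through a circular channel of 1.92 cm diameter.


Formula: V = pi * (d/2)^2 * L  (cylinder volume)
Radius = 1.92/2 = 0.96 cm
V = pi * 0.96^2 * 75 = 217.1469 cm^3

Final answer: 217.1469 cm^3


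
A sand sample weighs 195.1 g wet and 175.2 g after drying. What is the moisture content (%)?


Formula: MC = (W_wet - W_dry) / W_wet * 100
Water mass = 195.1 - 175.2 = 19.9 g
MC = 19.9 / 195.1 * 100 = 10.1999%


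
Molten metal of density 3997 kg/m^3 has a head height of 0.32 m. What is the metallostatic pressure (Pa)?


Formula: P = rho * g * h
rho * g = 3997 * 9.81 = 39210.57 N/m^3
P = 39210.57 * 0.32 = 12547.3824 Pa

12547.3824 Pa


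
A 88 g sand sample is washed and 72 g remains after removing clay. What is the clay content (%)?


Formula: Clay% = (W_total - W_washed) / W_total * 100
Clay mass = 88 - 72 = 16 g
Clay% = 16 / 88 * 100 = 18.1818%

18.1818%


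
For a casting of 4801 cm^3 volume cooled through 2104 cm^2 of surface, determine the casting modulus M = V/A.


Formula: Casting Modulus M = V / A
M = 4801 cm^3 / 2104 cm^2 = 2.2818 cm


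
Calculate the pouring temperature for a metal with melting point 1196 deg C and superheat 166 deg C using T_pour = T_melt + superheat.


Formula: T_pour = T_melt + Superheat
T_pour = 1196 + 166 = 1362 deg C

Final answer: 1362 deg C


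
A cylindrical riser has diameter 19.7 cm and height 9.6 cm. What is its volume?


Formula: V = pi * (D/2)^2 * H  (cylinder volume)
Radius = D/2 = 19.7/2 = 9.85 cm
V = pi * 9.85^2 * 9.6 = 2926.1297 cm^3

2926.1297 cm^3


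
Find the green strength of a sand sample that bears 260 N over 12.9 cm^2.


Formula: Compressive Strength = Force / Area
Strength = 260 N / 12.9 cm^2 = 20.1550 N/cm^2


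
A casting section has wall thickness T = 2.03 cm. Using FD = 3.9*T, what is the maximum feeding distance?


Formula: FD = 3.9 * T  (riser feeding-distance rule)
FD = 3.9 * 2.03 cm = 7.9170 cm


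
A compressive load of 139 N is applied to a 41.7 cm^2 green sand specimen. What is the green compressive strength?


Formula: Compressive Strength = Force / Area
Strength = 139 N / 41.7 cm^2 = 3.3333 N/cm^2


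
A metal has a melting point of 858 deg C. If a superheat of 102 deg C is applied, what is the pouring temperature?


Formula: T_pour = T_melt + Superheat
T_pour = 858 + 102 = 960 deg C

Final answer: 960 deg C


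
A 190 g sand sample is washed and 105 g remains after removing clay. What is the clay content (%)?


Formula: Clay% = (W_total - W_washed) / W_total * 100
Clay mass = 190 - 105 = 85 g
Clay% = 85 / 190 * 100 = 44.7368%

44.7368%


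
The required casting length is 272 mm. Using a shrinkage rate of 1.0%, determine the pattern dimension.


Formula: L_pattern = L_casting * (1 + shrinkage_rate/100)
Shrinkage factor = 1 + 1.0/100 = 1.01
L_pattern = 272 mm * 1.01 = 274.7200 mm


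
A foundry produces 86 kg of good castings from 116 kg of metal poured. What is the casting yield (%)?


Formula: Casting Yield = (W_good / W_total) * 100
Yield = (86 kg / 116 kg) * 100 = 74.1379%

74.1379%


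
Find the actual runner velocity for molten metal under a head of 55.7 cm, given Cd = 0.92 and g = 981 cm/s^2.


Formula: v = Cd * sqrt(2 * g * h)  (Torricelli with discharge coefficient)
2*g*h = 2 * 981 * 55.7 = 109283.4 cm^2/s^2
sqrt(109283.4) = 330.58040 cm/s
v = 0.92 * 330.58040 = 304.1340 cm/s

Final answer: 304.1340 cm/s


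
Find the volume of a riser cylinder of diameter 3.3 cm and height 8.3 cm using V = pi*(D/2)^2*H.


Formula: V = pi * (D/2)^2 * H  (cylinder volume)
Radius = D/2 = 3.3/2 = 1.65 cm
V = pi * 1.65^2 * 8.3 = 70.9898 cm^3

70.9898 cm^3


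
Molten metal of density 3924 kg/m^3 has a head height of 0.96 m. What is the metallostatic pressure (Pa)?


Formula: P = rho * g * h
rho * g = 3924 * 9.81 = 38494.44 N/m^3
P = 38494.44 * 0.96 = 36954.6624 Pa

36954.6624 Pa


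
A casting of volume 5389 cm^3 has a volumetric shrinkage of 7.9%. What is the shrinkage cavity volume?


Formula: V_shrink = V_casting * shrinkage_pct / 100
V_shrink = 5389 cm^3 * 7.9 / 100 = 425.7310 cm^3


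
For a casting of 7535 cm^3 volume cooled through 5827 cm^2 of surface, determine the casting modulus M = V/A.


Formula: Casting Modulus M = V / A
M = 7535 cm^3 / 5827 cm^2 = 1.2931 cm

Answer: 1.2931 cm


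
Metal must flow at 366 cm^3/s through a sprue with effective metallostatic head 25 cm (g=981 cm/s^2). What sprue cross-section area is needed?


Formula: v = sqrt(2*g*h), A = Q/v
Velocity: v = sqrt(2 * 981 * 25) = sqrt(49050) = 221.4723 cm/s
Sprue area: A = Q / v = 366 / 221.4723 = 1.6526 cm^2

Final answer: 1.6526 cm^2


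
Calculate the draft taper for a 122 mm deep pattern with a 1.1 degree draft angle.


Formula: taper = depth * tan(draft_angle)
tan(1.1 deg) = 0.0192010
taper = 122 mm * 0.0192010 = 2.3425 mm

Final answer: 2.3425 mm


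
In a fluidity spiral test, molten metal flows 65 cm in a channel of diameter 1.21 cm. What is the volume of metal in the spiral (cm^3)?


Formula: V = pi * (d/2)^2 * L  (cylinder volume)
Radius = 1.21/2 = 0.605 cm
V = pi * 0.605^2 * 65 = 74.7436 cm^3

Answer: 74.7436 cm^3


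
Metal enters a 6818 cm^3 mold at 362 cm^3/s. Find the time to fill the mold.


Formula: t_fill = V_mold / Q_flow
t = 6818 cm^3 / 362 cm^3/s = 18.8343 s


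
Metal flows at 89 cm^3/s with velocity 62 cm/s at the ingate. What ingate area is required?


Formula: A_ingate = Q / v  (continuity equation)
A = 89 cm^3/s / 62 cm/s = 1.4355 cm^2

Answer: 1.4355 cm^2


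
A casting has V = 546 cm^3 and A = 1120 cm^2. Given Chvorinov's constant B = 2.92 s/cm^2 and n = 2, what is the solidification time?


Formula: t_s = B * (V/A)^n  (Chvorinov's rule, n=2)
Modulus M = V/A = 546/1120 = 0.487500 cm
M^2 = 0.487500^2 = 0.237656 cm^2
t_s = 2.92 * 0.237656 = 0.6940 s

Final answer: 0.6940 s


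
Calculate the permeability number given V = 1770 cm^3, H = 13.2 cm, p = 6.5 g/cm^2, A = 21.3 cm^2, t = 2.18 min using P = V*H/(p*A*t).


Formula: Permeability Number P = (V * H) / (p * A * t)
Numerator: V * H = 1770 * 13.2 = 23364.0
Denominator: p * A * t = 6.5 * 21.3 * 2.18 = 301.821
P = 23364.0 / 301.821 = 77.4101

Final answer: 77.4101


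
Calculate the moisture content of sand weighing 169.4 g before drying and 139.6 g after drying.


Formula: MC = (W_wet - W_dry) / W_wet * 100
Water mass = 169.4 - 139.6 = 29.8 g
MC = 29.8 / 169.4 * 100 = 17.5915%

Answer: 17.5915%


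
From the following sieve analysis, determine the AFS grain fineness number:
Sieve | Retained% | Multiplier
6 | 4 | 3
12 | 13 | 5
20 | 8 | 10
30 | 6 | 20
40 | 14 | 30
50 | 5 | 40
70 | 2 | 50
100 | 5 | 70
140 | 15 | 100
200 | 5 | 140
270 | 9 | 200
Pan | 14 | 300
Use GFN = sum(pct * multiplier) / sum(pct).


Formula: GFN = sum(pct * multiplier) / sum(pct)
sum(pct * multiplier) = 9547
sum(pct) = 100
GFN = 9547 / 100 = 95.47


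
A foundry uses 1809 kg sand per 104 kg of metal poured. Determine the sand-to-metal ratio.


Formula: Sand-to-Metal Ratio = W_sand / W_metal
Ratio = 1809 kg / 104 kg = 17.3942

17.3942


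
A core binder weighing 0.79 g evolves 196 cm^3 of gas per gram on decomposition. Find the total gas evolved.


Formula: V_gas = W_binder * gas_evolution_rate
V = 0.79 g * 196 cm^3/g = 154.8400 cm^3

Answer: 154.8400 cm^3


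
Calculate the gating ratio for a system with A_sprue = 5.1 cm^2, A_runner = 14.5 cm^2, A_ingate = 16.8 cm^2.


Sprue:Runner:Ingate = 1 : 14.5/5.1 : 16.8/5.1 = 1:2.84:3.29

Answer: 1:2.84:3.29


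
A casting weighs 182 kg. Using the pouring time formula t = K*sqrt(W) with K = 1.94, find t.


Formula: t = K * sqrt(W)
sqrt(W) = sqrt(182) = 13.49074
t = 1.94 * 13.49074 = 26.1720 s


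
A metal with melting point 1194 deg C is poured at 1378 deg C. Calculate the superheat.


Formula: Superheat = T_pour - T_melt
Superheat = 1378 - 1194 = 184 deg C

Answer: 184 deg C


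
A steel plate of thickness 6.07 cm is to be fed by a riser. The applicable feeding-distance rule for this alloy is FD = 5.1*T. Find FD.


Formula: FD = 5.1 * T  (riser feeding-distance rule)
FD = 5.1 * 6.07 cm = 30.9570 cm

30.9570 cm


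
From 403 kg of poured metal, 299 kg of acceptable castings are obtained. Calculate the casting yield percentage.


Formula: Casting Yield = (W_good / W_total) * 100
Yield = (299 kg / 403 kg) * 100 = 74.1935%


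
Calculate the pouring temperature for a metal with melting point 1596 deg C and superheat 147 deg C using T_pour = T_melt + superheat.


Formula: T_pour = T_melt + Superheat
T_pour = 1596 + 147 = 1743 deg C
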